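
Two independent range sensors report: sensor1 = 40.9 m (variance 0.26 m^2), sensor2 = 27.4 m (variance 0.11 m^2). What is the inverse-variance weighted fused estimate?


w1 = (1/var1) / (1/var1 + 1/var2)
   = 3.8462 / (3.8462 + 9.0909) = 0.2973
w2 = 1 - w1 = 0.7027
fused = w1*s1 + w2*s2 = 12.1595 + 19.2541
= 31.4135 m


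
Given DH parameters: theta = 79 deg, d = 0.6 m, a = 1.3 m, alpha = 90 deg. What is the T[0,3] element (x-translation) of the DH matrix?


T[0,3] = a * cos(theta)
= 1.3 * cos(79 deg)
= 1.3 * 0.1908
= 0.2481


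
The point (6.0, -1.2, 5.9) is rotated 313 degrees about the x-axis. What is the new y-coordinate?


Rotation about x-axis: y' = y*cos(theta) - z*sin(theta)
= -1.2 * 0.682 - 5.9 * -0.7314
= 3.4966


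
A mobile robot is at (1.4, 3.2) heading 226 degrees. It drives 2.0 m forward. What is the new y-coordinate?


y_new = y0 + d*sin(theta)
= 3.2 + 2.0*sin(226)
= 3.2 + -1.4387
= 1.7613


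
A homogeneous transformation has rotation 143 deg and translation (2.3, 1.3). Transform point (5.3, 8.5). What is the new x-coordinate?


x' = cos(theta)*px - sin(theta)*py + tx
= -0.7986*5.3 - 0.6018*8.5 + 2.3
= -7.0482


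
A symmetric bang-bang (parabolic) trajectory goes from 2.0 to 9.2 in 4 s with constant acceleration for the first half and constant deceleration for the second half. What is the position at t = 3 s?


Symmetric rest-to-rest: each phase covers (pf-p0)/2 in time T/2. 0.5*a*(T/2)^2 = (pf-p0)/2 => a = 4*(pf-p0)/T^2
a = 4*(9.2-2.0)/4^2 = 1.8
t = 3 is in the deceleration phase (t > T/2).
p = pf - 0.5*a*(T-t)^2 = 9.2 - 0.5*1.8*1^2
= 8.3


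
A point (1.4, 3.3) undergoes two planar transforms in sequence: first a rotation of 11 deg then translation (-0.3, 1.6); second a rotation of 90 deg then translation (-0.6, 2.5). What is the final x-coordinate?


After transform 1:
x1 = cos(11)*1.4 - sin(11)*3.3 + -0.3 = 0.4446
y1 = sin(11)*1.4 + cos(11)*3.3 + 1.6 = 5.1065
After transform 2:
x2 = cos(90)*0.4446 - sin(90)*5.1065 + -0.6
= -5.7065


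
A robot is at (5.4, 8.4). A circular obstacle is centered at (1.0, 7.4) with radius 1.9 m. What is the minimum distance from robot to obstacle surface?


center_dist = sqrt((5.4-1.0)^2 + (8.4-7.4)^2)
= sqrt(19.36 + 1.0)
= 4.5122
min_dist = center_dist - radius = 4.5122 - 1.9 = 2.6122 m


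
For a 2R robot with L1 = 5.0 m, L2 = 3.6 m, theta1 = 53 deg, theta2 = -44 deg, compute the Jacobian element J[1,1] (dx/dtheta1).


J[1,1] = -L1*sin(t1) - L2*sin(t1+t2)
= -5.0*sin(53) - 3.6*sin(9)
= -4.5563


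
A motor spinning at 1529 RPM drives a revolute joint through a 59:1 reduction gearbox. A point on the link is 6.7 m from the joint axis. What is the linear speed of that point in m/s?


omega_motor = 1529 * 2*pi/60 = 160.1165 rad/s
omega_joint = omega_motor / 59 = 2.7138 rad/s
v = omega_joint * r = 2.7138 * 6.7
= 18.1827 m/s


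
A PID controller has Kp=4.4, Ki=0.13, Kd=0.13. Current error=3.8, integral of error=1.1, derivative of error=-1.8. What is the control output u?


u = Kp*e + Ki*int(e) + Kd*de/dt
= 4.4*3.8 + 0.13*1.1 + 0.13*(-1.8)
= 16.72 + 0.143 + -0.234
= 16.629


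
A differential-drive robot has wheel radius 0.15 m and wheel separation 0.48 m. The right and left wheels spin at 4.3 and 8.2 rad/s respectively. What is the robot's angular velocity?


vR = r*wR = 0.15*4.3 = 0.645 m/s
vL = r*wL = 0.15*8.2 = 1.23 m/s
v = (vR+vL)/2 = 0.9375 m/s
omega = (vR-vL)/L = -1.2187 rad/s
angular velocity = -1.2187 rad/s


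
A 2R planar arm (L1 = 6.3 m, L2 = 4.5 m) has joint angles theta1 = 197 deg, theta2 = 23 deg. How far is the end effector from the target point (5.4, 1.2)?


End effector via forward kinematics:
x = L1*cos(t1) + L2*cos(t1+t2) = -9.4719
y = L1*sin(t1) + L2*sin(t1+t2) = -4.7345
Distance to target:
d = sqrt((5.4 - -9.4719)^2 + (1.2 - -4.7345)^2)
= sqrt(221.174 + 35.2181)
= 16.0122 m


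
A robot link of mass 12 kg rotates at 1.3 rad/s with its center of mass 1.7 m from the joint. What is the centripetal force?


F = m * omega^2 * r
= 12 * 1.3^2 * 1.7
= 12 * 1.69 * 1.7
= 34.476 N


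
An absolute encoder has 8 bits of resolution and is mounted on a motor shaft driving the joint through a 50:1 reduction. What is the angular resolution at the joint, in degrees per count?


counts = 2^8 = 256
effective counts at joint = 256 * 50 = 12800
resolution = 360 / 12800
= 0.0281 deg/count


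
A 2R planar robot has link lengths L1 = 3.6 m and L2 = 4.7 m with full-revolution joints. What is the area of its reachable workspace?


r_max = L1 + L2 = 8.3 m
r_min = |L1 - L2| = 1.1 m
Area = pi*(r_max^2 - r_min^2)
= pi*(68.89 - 1.21)
= pi * 67.68
= 212.623 m^2


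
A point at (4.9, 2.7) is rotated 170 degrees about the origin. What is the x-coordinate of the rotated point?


x' = x*cos(theta) - y*sin(theta)
cos(170 deg) = -0.9848, sin(170 deg) = 0.1736
x' = 4.9 * -0.9848 - 2.7 * 0.1736
= -4.8256 - 0.4689
= -5.2944


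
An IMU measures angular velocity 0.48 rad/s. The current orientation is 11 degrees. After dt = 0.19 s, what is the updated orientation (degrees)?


delta_theta = w * dt = 0.48 * 0.19 = 0.0912 rad
= 5.2254 deg
theta_new = 11 + 5.2254 = 16.2254 deg


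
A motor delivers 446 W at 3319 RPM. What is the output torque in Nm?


omega = 3319 * 2*pi/60 = 347.5649 rad/s
tau = P / omega = 446 / 347.5649
= 1.2832 Nm


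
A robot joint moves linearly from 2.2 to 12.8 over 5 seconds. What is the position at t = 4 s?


s = t/T = 4/5 = 0.8
p(t) = p0 + (pf-p0)*s
= 2.2 + (12.8 - 2.2) * 0.8
= 10.68


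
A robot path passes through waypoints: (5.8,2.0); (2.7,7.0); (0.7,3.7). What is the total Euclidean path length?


Segment lengths:
  seg1 = sqrt((-3.1)^2 + (5.0)^2) = 5.883
  seg2 = sqrt((-2.0)^2 + (-3.3)^2) = 3.8588
Total = 9.7418


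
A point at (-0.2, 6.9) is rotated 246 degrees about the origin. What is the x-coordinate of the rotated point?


x' = x*cos(theta) - y*sin(theta)
cos(246 deg) = -0.4067, sin(246 deg) = -0.9135
x' = -0.2 * -0.4067 - 6.9 * -0.9135
= 0.0813 - -6.3035
= 6.3848


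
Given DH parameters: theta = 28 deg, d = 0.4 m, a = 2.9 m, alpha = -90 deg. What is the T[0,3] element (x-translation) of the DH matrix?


T[0,3] = a * cos(theta)
= 2.9 * cos(28 deg)
= 2.9 * 0.8829
= 2.5605


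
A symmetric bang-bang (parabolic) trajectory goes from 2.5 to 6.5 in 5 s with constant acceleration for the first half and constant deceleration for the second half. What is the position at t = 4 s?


Symmetric rest-to-rest: each phase covers (pf-p0)/2 in time T/2. 0.5*a*(T/2)^2 = (pf-p0)/2 => a = 4*(pf-p0)/T^2
a = 4*(6.5-2.5)/5^2 = 0.64
t = 4 is in the deceleration phase (t > T/2).
p = pf - 0.5*a*(T-t)^2 = 6.5 - 0.5*0.64*1^2
= 6.18


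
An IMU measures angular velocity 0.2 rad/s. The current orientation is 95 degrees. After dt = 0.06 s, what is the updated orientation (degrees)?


delta_theta = w * dt = 0.2 * 0.06 = 0.012 rad
= 0.6875 deg
theta_new = 95 + 0.6875 = 95.6875 deg


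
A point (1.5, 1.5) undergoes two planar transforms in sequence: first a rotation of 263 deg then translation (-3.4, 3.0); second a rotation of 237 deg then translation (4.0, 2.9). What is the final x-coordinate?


After transform 1:
x1 = cos(263)*1.5 - sin(263)*1.5 + -3.4 = -2.094
y1 = sin(263)*1.5 + cos(263)*1.5 + 3.0 = 1.3284
After transform 2:
x2 = cos(237)*-2.094 - sin(237)*1.3284 + 4.0
= 6.2545


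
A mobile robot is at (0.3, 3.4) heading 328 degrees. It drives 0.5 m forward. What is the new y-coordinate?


y_new = y0 + d*sin(theta)
= 3.4 + 0.5*sin(328)
= 3.4 + -0.265
= 3.135


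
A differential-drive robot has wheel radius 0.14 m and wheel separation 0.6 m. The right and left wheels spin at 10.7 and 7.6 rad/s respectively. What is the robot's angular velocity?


vR = r*wR = 0.14*10.7 = 1.498 m/s
vL = r*wL = 0.14*7.6 = 1.064 m/s
v = (vR+vL)/2 = 1.281 m/s
omega = (vR-vL)/L = 0.7233 rad/s
angular velocity = 0.7233 rad/s


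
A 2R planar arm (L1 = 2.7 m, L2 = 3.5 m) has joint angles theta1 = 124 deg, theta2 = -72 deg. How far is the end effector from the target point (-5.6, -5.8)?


End effector via forward kinematics:
x = L1*cos(t1) + L2*cos(t1+t2) = 0.645
y = L1*sin(t1) + L2*sin(t1+t2) = 4.9964
Distance to target:
d = sqrt((-5.6 - 0.645)^2 + (-5.8 - 4.9964)^2)
= sqrt(39.0 + 116.5631)
= 12.4725 m


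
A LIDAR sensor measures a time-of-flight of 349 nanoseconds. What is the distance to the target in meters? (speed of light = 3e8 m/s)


tof = 349 ns = 3.49e-07 s
dist = c * tof / 2
= 3e8 * 3.49e-07 / 2
= 52.35 m


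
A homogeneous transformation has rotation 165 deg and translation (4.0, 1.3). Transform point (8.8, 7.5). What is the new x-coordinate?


x' = cos(theta)*px - sin(theta)*py + tx
= -0.9659*8.8 - 0.2588*7.5 + 4.0
= -6.4413


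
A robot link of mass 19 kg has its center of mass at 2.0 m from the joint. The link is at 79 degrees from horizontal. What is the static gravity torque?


tau = m*g*L*cos(angle)
= 19 * 9.81 * 2.0 * cos(79 deg)
= 19 * 9.81 * 2.0 * 0.1908
= 71.1298 Nm


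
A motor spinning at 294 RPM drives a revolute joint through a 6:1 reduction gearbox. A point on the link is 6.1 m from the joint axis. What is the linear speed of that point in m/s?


omega_motor = 294 * 2*pi/60 = 30.7876 rad/s
omega_joint = omega_motor / 6 = 5.1313 rad/s
v = omega_joint * r = 5.1313 * 6.1
= 31.3007 m/s


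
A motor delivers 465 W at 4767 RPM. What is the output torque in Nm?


omega = 4767 * 2*pi/60 = 499.1991 rad/s
tau = P / omega = 465 / 499.1991
= 0.9315 Nm


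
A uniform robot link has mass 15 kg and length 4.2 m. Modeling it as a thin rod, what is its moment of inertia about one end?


I = (1/3) * m * L^2
= (1/3) * 15 * 4.2^2
= 0.333333 * 15 * 17.64
= 88.2 kg*m^2


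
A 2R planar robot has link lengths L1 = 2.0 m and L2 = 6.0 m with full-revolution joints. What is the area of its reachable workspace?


r_max = L1 + L2 = 8.0 m
r_min = |L1 - L2| = 4.0 m
Area = pi*(r_max^2 - r_min^2)
= pi*(64.0 - 16.0)
= pi * 48.0
= 150.7964 m^2


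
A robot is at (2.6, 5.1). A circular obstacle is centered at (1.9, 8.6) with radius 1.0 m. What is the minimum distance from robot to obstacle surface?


center_dist = sqrt((2.6-1.9)^2 + (5.1-8.6)^2)
= sqrt(0.49 + 12.25)
= 3.5693
min_dist = center_dist - radius = 3.5693 - 1.0 = 2.5693 m


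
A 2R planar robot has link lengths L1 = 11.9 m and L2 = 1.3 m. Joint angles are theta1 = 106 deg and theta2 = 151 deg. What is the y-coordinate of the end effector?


Convert angles to radians: theta1 = 1.85, theta2 = 2.6354
y = L1*sin(theta1) + L2*sin(theta1+theta2)
y = 11.439 + -1.2667
y = 10.1723


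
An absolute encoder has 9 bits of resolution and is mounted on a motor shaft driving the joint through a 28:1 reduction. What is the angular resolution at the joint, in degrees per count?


counts = 2^9 = 512
effective counts at joint = 512 * 28 = 14336
resolution = 360 / 14336
= 0.0251 deg/count


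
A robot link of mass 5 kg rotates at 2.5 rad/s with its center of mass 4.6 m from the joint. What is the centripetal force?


F = m * omega^2 * r
= 5 * 2.5^2 * 4.6
= 5 * 6.25 * 4.6
= 143.75 N


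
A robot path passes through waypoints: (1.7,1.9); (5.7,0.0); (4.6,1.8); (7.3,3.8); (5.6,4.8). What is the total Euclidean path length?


Segment lengths:
  seg1 = sqrt((4.0)^2 + (-1.9)^2) = 4.4283
  seg2 = sqrt((-1.1)^2 + (1.8)^2) = 2.1095
  seg3 = sqrt((2.7)^2 + (2.0)^2) = 3.3601
  seg4 = sqrt((-1.7)^2 + (1.0)^2) = 1.9723
Total = 11.8702


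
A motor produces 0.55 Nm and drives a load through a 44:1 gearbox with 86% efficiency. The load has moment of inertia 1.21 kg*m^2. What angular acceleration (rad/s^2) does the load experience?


tau_out = tau_motor * N * eta
= 0.55 * 44 * 0.86 = 20.812 Nm
alpha = tau_out / I = 20.812 / 1.21
= 17.2 rad/s^2


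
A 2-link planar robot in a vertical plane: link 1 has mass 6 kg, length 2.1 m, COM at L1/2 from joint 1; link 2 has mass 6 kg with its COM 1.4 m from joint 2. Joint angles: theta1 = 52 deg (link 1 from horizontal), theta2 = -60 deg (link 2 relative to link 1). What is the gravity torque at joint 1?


Horizontal distance from joint 1 to link-1 COM:
  x_c1 = (L1/2)*cos(t1) = 1.05 * 0.6157 = 0.6464 m
Horizontal distance from joint 1 to link-2 COM:
  x_c2 = L1*cos(t1) + Lc2*cos(t1+t2)
       = 2.1*0.6157 + 1.4*0.9903 = 2.6793 m
tau1 = m1*g*x_c1 + m2*g*x_c2
     = 6*9.81*0.6464 + 6*9.81*2.6793
     = 38.0497 + 157.7015
     = 195.7512 Nm


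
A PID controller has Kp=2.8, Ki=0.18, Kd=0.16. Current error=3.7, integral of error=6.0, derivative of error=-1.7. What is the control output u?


u = Kp*e + Ki*int(e) + Kd*de/dt
= 2.8*3.7 + 0.18*6.0 + 0.16*(-1.7)
= 10.36 + 1.08 + -0.272
= 11.168


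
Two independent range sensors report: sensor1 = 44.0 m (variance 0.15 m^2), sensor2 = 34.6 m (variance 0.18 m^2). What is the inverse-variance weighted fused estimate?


w1 = (1/var1) / (1/var1 + 1/var2)
   = 6.6667 / (6.6667 + 5.5556) = 0.5455
w2 = 1 - w1 = 0.4545
fused = w1*s1 + w2*s2 = 24.0 + 15.7273
= 39.7273 m


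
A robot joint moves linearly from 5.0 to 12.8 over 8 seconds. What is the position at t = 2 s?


s = t/T = 2/8 = 0.25
p(t) = p0 + (pf-p0)*s
= 5.0 + (12.8 - 5.0) * 0.25
= 6.95


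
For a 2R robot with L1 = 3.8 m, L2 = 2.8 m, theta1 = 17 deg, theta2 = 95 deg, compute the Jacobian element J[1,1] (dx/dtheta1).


J[1,1] = -L1*sin(t1) - L2*sin(t1+t2)
= -3.8*sin(17) - 2.8*sin(112)
= -3.7071


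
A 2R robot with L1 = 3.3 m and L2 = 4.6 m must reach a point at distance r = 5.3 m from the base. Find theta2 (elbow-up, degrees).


cos(theta2) = (r^2 - L1^2 - L2^2) / (2*L1*L2)
cos(theta2) = (28.09 - 10.89 - 21.16) / 30.36
cos(theta2) = -0.130435
theta2 = 97.4947 degrees


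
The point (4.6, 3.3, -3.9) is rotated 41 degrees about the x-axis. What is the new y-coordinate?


Rotation about x-axis: y' = y*cos(theta) - z*sin(theta)
= 3.3 * 0.7547 - -3.9 * 0.6561
= 5.0492


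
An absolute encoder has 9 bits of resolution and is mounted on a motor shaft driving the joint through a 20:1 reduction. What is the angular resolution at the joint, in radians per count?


counts = 2^9 = 512
effective counts at joint = 512 * 20 = 10240
resolution = 2*pi / 10240
= 6.1359e-04 rad/count


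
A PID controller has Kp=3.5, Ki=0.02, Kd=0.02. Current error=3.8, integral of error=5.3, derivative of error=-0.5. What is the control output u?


u = Kp*e + Ki*int(e) + Kd*de/dt
= 3.5*3.8 + 0.02*5.3 + 0.02*(-0.5)
= 13.3 + 0.106 + -0.01
= 13.396


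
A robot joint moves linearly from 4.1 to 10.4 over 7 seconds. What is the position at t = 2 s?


s = t/T = 2/7 = 0.2857
p(t) = p0 + (pf-p0)*s
= 4.1 + (10.4 - 4.1) * 0.2857
= 5.9


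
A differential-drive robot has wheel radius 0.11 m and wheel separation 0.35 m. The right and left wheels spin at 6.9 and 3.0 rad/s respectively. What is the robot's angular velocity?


vR = r*wR = 0.11*6.9 = 0.759 m/s
vL = r*wL = 0.11*3.0 = 0.33 m/s
v = (vR+vL)/2 = 0.5445 m/s
omega = (vR-vL)/L = 1.2257 rad/s
angular velocity = 1.2257 rad/s


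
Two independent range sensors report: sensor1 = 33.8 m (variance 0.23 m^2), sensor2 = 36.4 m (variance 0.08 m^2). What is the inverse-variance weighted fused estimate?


w1 = (1/var1) / (1/var1 + 1/var2)
   = 4.3478 / (4.3478 + 12.5) = 0.2581
w2 = 1 - w1 = 0.7419
fused = w1*s1 + w2*s2 = 8.7226 + 27.0065
= 35.729 m


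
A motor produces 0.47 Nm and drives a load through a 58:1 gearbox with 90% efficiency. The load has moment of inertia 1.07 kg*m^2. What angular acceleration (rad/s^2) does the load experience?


tau_out = tau_motor * N * eta
= 0.47 * 58 * 0.9 = 24.534 Nm
alpha = tau_out / I = 24.534 / 1.07
= 22.929 rad/s^2


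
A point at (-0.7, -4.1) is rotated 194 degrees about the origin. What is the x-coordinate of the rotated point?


x' = x*cos(theta) - y*sin(theta)
cos(194 deg) = -0.9703, sin(194 deg) = -0.2419
x' = -0.7 * -0.9703 - -4.1 * -0.2419
= 0.6792 - 0.9919
= -0.3127


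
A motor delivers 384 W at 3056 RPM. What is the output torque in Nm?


omega = 3056 * 2*pi/60 = 320.0236 rad/s
tau = P / omega = 384 / 320.0236
= 1.1999 Nm


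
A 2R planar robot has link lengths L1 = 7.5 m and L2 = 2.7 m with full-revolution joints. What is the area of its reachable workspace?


r_max = L1 + L2 = 10.2 m
r_min = |L1 - L2| = 4.8 m
Area = pi*(r_max^2 - r_min^2)
= pi*(104.04 - 23.04)
= pi * 81.0
= 254.469 m^2


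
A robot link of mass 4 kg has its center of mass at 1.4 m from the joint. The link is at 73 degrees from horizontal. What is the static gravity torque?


tau = m*g*L*cos(angle)
= 4 * 9.81 * 1.4 * cos(73 deg)
= 4 * 9.81 * 1.4 * 0.2924
= 16.0617 Nm


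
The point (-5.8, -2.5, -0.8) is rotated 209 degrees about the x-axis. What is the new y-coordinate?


Rotation about x-axis: y' = y*cos(theta) - z*sin(theta)
= -2.5 * -0.8746 - -0.8 * -0.4848
= 1.7987


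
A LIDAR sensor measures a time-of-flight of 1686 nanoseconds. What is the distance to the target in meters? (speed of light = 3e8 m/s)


tof = 1686 ns = 1.686e-06 s
dist = c * tof / 2
= 3e8 * 1.686e-06 / 2
= 252.9 m


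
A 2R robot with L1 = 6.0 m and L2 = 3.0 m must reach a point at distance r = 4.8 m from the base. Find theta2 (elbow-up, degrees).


cos(theta2) = (r^2 - L1^2 - L2^2) / (2*L1*L2)
cos(theta2) = (23.04 - 36.0 - 9.0) / 36.0
cos(theta2) = -0.61
theta2 = 127.5895 degrees


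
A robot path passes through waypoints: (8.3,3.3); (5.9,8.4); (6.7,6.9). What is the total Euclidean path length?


Segment lengths:
  seg1 = sqrt((-2.4)^2 + (5.1)^2) = 5.6365
  seg2 = sqrt((0.8)^2 + (-1.5)^2) = 1.7
Total = 7.3365


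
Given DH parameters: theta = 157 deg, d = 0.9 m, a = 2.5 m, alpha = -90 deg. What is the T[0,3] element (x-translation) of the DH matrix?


T[0,3] = a * cos(theta)
= 2.5 * cos(157 deg)
= 2.5 * -0.9205
= -2.3013


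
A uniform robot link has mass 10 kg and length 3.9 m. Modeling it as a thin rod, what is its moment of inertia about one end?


I = (1/3) * m * L^2
= (1/3) * 10 * 3.9^2
= 0.333333 * 10 * 15.21
= 50.7 kg*m^2


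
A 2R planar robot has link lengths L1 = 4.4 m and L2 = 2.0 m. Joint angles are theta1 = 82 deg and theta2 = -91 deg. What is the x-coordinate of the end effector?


Convert angles to radians: theta1 = 1.4312, theta2 = -1.5882
x = L1*cos(theta1) + L2*cos(theta1+theta2)
x = 0.6124 + 1.9754
x = 2.5877


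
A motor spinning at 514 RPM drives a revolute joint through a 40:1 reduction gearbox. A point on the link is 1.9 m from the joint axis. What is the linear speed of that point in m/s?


omega_motor = 514 * 2*pi/60 = 53.826 rad/s
omega_joint = omega_motor / 40 = 1.3456 rad/s
v = omega_joint * r = 1.3456 * 1.9
= 2.5567 m/s


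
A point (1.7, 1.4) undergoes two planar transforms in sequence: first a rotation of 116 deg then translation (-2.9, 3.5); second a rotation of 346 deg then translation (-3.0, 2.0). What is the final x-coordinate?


After transform 1:
x1 = cos(116)*1.7 - sin(116)*1.4 + -2.9 = -4.9035
y1 = sin(116)*1.7 + cos(116)*1.4 + 3.5 = 4.4142
After transform 2:
x2 = cos(346)*-4.9035 - sin(346)*4.4142 + -3.0
= -6.69


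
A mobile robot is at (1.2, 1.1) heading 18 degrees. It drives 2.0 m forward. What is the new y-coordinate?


y_new = y0 + d*sin(theta)
= 1.1 + 2.0*sin(18)
= 1.1 + 0.618
= 1.718


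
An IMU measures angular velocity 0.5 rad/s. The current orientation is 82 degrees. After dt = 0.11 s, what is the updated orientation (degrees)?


delta_theta = w * dt = 0.5 * 0.11 = 0.055 rad
= 3.1513 deg
theta_new = 82 + 3.1513 = 85.1513 deg


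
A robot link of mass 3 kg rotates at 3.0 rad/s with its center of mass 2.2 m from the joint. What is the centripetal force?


F = m * omega^2 * r
= 3 * 3.0^2 * 2.2
= 3 * 9.0 * 2.2
= 59.4 N


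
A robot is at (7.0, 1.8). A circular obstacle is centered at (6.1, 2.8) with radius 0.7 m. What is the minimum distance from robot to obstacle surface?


center_dist = sqrt((7.0-6.1)^2 + (1.8-2.8)^2)
= sqrt(0.81 + 1.0)
= 1.3454
min_dist = center_dist - radius = 1.3454 - 0.7 = 0.6454 m


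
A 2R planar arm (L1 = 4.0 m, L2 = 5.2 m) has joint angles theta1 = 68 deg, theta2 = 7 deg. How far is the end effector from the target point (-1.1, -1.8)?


End effector via forward kinematics:
x = L1*cos(t1) + L2*cos(t1+t2) = 2.8443
y = L1*sin(t1) + L2*sin(t1+t2) = 8.7315
Distance to target:
d = sqrt((-1.1 - 2.8443)^2 + (-1.8 - 8.7315)^2)
= sqrt(15.5574 + 110.9135)
= 11.2459 m


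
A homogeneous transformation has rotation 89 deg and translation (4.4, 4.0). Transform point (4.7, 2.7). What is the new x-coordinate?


x' = cos(theta)*px - sin(theta)*py + tx
= 0.0175*4.7 - 0.9998*2.7 + 4.4
= 1.7824


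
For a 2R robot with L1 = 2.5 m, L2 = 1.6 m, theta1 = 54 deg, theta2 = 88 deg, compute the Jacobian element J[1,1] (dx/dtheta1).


J[1,1] = -L1*sin(t1) - L2*sin(t1+t2)
= -2.5*sin(54) - 1.6*sin(142)
= -3.0076


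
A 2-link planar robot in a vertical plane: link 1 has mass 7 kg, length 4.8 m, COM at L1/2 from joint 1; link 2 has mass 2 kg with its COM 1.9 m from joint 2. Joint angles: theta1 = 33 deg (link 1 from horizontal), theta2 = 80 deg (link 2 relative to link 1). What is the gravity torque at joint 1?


Horizontal distance from joint 1 to link-1 COM:
  x_c1 = (L1/2)*cos(t1) = 2.4 * 0.8387 = 2.0128 m
Horizontal distance from joint 1 to link-2 COM:
  x_c2 = L1*cos(t1) + Lc2*cos(t1+t2)
       = 4.8*0.8387 + 1.9*-0.3907 = 3.2832 m
tau1 = m1*g*x_c1 + m2*g*x_c2
     = 7*9.81*2.0128 + 2*9.81*3.2832
     = 138.2196 + 64.417
     = 202.6366 Nm


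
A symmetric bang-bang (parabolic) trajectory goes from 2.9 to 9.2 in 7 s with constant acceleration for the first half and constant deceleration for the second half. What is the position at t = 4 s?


Symmetric rest-to-rest: each phase covers (pf-p0)/2 in time T/2. 0.5*a*(T/2)^2 = (pf-p0)/2 => a = 4*(pf-p0)/T^2
a = 4*(9.2-2.9)/7^2 = 0.5143
t = 4 is in the deceleration phase (t > T/2).
p = pf - 0.5*a*(T-t)^2 = 9.2 - 0.5*0.5143*3^2
= 6.8857


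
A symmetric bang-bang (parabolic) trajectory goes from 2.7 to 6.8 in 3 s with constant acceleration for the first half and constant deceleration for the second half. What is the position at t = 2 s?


Symmetric rest-to-rest: each phase covers (pf-p0)/2 in time T/2. 0.5*a*(T/2)^2 = (pf-p0)/2 => a = 4*(pf-p0)/T^2
a = 4*(6.8-2.7)/3^2 = 1.8222
t = 2 is in the deceleration phase (t > T/2).
p = pf - 0.5*a*(T-t)^2 = 6.8 - 0.5*1.8222*1^2
= 5.8889


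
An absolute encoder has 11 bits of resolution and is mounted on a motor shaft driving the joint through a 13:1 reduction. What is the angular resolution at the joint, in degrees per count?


counts = 2^11 = 2048
effective counts at joint = 2048 * 13 = 26624
resolution = 360 / 26624
= 0.0135 deg/count


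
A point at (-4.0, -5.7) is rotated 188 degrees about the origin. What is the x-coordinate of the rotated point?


x' = x*cos(theta) - y*sin(theta)
cos(188 deg) = -0.9903, sin(188 deg) = -0.1392
x' = -4.0 * -0.9903 - -5.7 * -0.1392
= 3.9611 - 0.7933
= 3.1678


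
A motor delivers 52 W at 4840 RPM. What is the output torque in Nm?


omega = 4840 * 2*pi/60 = 506.8436 rad/s
tau = P / omega = 52 / 506.8436
= 0.1026 Nm


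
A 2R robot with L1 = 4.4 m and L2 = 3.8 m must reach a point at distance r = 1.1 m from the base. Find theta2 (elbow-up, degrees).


cos(theta2) = (r^2 - L1^2 - L2^2) / (2*L1*L2)
cos(theta2) = (1.21 - 19.36 - 14.44) / 33.44
cos(theta2) = -0.974581
theta2 = 167.0539 degrees


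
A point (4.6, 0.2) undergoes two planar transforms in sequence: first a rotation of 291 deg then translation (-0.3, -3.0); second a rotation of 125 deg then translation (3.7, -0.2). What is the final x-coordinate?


After transform 1:
x1 = cos(291)*4.6 - sin(291)*0.2 + -0.3 = 1.5352
y1 = sin(291)*4.6 + cos(291)*0.2 + -3.0 = -7.2228
After transform 2:
x2 = cos(125)*1.5352 - sin(125)*-7.2228 + 3.7
= 8.736


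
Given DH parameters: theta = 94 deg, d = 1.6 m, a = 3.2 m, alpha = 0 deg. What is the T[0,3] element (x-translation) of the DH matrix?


T[0,3] = a * cos(theta)
= 3.2 * cos(94 deg)
= 3.2 * -0.0698
= -0.2232


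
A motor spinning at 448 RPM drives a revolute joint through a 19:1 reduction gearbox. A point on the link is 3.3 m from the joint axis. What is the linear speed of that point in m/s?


omega_motor = 448 * 2*pi/60 = 46.9145 rad/s
omega_joint = omega_motor / 19 = 2.4692 rad/s
v = omega_joint * r = 2.4692 * 3.3
= 8.1483 m/s


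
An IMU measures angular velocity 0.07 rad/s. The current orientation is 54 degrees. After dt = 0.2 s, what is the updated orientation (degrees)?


delta_theta = w * dt = 0.07 * 0.2 = 0.014 rad
= 0.8021 deg
theta_new = 54 + 0.8021 = 54.8021 deg


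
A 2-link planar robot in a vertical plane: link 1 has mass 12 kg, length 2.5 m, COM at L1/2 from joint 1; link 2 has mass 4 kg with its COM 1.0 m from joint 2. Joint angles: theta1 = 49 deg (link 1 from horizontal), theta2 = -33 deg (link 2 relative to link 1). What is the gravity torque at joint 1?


Horizontal distance from joint 1 to link-1 COM:
  x_c1 = (L1/2)*cos(t1) = 1.25 * 0.6561 = 0.8201 m
Horizontal distance from joint 1 to link-2 COM:
  x_c2 = L1*cos(t1) + Lc2*cos(t1+t2)
       = 2.5*0.6561 + 1.0*0.9613 = 2.6014 m
tau1 = m1*g*x_c1 + m2*g*x_c2
     = 12*9.81*0.8201 + 4*9.81*2.6014
     = 96.5391 + 102.0793
     = 198.6184 Nm


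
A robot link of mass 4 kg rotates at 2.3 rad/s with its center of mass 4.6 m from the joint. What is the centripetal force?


F = m * omega^2 * r
= 4 * 2.3^2 * 4.6
= 4 * 5.29 * 4.6
= 97.336 N


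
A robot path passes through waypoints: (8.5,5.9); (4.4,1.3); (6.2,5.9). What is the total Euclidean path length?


Segment lengths:
  seg1 = sqrt((-4.1)^2 + (-4.6)^2) = 6.162
  seg2 = sqrt((1.8)^2 + (4.6)^2) = 4.9396
Total = 11.1016


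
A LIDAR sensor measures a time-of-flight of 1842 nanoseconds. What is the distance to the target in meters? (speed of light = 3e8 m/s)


tof = 1842 ns = 1.842e-06 s
dist = c * tof / 2
= 3e8 * 1.842e-06 / 2
= 276.3 m


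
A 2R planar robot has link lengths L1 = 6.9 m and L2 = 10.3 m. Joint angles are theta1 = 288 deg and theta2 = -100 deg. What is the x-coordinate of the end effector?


Convert angles to radians: theta1 = 5.0265, theta2 = -1.7453
x = L1*cos(theta1) + L2*cos(theta1+theta2)
x = 2.1322 + -10.1998
x = -8.0675


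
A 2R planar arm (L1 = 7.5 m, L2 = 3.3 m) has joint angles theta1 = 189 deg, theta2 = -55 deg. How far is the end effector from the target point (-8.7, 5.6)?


End effector via forward kinematics:
x = L1*cos(t1) + L2*cos(t1+t2) = -9.7
y = L1*sin(t1) + L2*sin(t1+t2) = 1.2006
Distance to target:
d = sqrt((-8.7 - -9.7)^2 + (5.6 - 1.2006)^2)
= sqrt(1.0001 + 19.355)
= 4.5117 m


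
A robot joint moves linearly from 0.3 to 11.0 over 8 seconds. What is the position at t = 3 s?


s = t/T = 3/8 = 0.375
p(t) = p0 + (pf-p0)*s
= 0.3 + (11.0 - 0.3) * 0.375
= 4.3125


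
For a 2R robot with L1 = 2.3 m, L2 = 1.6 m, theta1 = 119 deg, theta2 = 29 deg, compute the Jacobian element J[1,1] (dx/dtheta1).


J[1,1] = -L1*sin(t1) - L2*sin(t1+t2)
= -2.3*sin(119) - 1.6*sin(148)
= -2.8595


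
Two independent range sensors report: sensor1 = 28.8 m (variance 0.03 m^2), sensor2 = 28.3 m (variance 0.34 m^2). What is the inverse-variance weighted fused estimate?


w1 = (1/var1) / (1/var1 + 1/var2)
   = 33.3333 / (33.3333 + 2.9412) = 0.9189
w2 = 1 - w1 = 0.0811
fused = w1*s1 + w2*s2 = 26.4649 + 2.2946
= 28.7595 m


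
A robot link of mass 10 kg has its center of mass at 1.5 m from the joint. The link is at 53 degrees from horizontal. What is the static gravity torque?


tau = m*g*L*cos(angle)
= 10 * 9.81 * 1.5 * cos(53 deg)
= 10 * 9.81 * 1.5 * 0.6018
= 88.5571 Nm


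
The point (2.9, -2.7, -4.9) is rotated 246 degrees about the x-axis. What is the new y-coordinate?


Rotation about x-axis: y' = y*cos(theta) - z*sin(theta)
= -2.7 * -0.4067 - -4.9 * -0.9135
= -3.3782


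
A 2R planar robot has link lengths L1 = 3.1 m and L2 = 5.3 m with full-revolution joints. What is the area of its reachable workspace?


r_max = L1 + L2 = 8.4 m
r_min = |L1 - L2| = 2.2 m
Area = pi*(r_max^2 - r_min^2)
= pi*(70.56 - 4.84)
= pi * 65.72
= 206.4655 m^2


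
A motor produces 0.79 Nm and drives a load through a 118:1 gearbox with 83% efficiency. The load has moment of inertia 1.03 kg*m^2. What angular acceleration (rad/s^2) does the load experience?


tau_out = tau_motor * N * eta
= 0.79 * 118 * 0.83 = 77.3726 Nm
alpha = tau_out / I = 77.3726 / 1.03
= 75.119 rad/s^2


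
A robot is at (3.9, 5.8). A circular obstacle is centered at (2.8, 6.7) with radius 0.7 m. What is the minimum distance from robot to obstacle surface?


center_dist = sqrt((3.9-2.8)^2 + (5.8-6.7)^2)
= sqrt(1.21 + 0.81)
= 1.4213
min_dist = center_dist - radius = 1.4213 - 0.7 = 0.7213 m


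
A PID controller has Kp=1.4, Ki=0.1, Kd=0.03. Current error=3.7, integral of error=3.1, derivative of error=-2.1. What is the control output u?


u = Kp*e + Ki*int(e) + Kd*de/dt
= 1.4*3.7 + 0.1*3.1 + 0.03*(-2.1)
= 5.18 + 0.31 + -0.063
= 5.427


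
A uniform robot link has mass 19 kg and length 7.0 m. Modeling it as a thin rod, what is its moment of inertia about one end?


I = (1/3) * m * L^2
= (1/3) * 19 * 7.0^2
= 0.333333 * 19 * 49.0
= 310.3333 kg*m^2


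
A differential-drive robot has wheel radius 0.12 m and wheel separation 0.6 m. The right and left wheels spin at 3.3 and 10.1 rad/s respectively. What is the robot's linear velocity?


vR = r*wR = 0.12*3.3 = 0.396 m/s
vL = r*wL = 0.12*10.1 = 1.212 m/s
v = (vR+vL)/2 = 0.804 m/s
omega = (vR-vL)/L = -1.36 rad/s
linear velocity = 0.804 m/s


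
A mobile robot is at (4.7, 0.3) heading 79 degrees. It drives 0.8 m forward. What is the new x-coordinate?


x_new = x0 + d*cos(theta)
= 4.7 + 0.8*cos(79)
= 4.7 + 0.1526
= 4.8526


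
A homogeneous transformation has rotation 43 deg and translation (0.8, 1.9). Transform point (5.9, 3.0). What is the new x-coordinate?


x' = cos(theta)*px - sin(theta)*py + tx
= 0.7314*5.9 - 0.682*3.0 + 0.8
= 3.069


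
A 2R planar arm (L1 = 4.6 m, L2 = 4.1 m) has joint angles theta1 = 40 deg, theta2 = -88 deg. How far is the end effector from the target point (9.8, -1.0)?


End effector via forward kinematics:
x = L1*cos(t1) + L2*cos(t1+t2) = 6.2672
y = L1*sin(t1) + L2*sin(t1+t2) = -0.0901
Distance to target:
d = sqrt((9.8 - 6.2672)^2 + (-1.0 - -0.0901)^2)
= sqrt(12.4804 + 0.828)
= 3.6481 m


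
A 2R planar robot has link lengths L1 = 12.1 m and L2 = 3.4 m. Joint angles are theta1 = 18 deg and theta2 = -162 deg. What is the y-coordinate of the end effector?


Convert angles to radians: theta1 = 0.3142, theta2 = -2.8274
y = L1*sin(theta1) + L2*sin(theta1+theta2)
y = 3.7391 + -1.9985
y = 1.7406


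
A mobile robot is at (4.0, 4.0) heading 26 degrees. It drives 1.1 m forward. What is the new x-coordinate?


x_new = x0 + d*cos(theta)
= 4.0 + 1.1*cos(26)
= 4.0 + 0.9887
= 4.9887


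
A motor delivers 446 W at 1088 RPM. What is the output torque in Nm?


omega = 1088 * 2*pi/60 = 113.9351 rad/s
tau = P / omega = 446 / 113.9351
= 3.9145 Nm


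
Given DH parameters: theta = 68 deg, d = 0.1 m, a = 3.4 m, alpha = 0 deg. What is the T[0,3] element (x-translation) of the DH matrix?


T[0,3] = a * cos(theta)
= 3.4 * cos(68 deg)
= 3.4 * 0.3746
= 1.2737


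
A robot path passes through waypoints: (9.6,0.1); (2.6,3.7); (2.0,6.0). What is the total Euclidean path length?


Segment lengths:
  seg1 = sqrt((-7.0)^2 + (3.6)^2) = 7.8715
  seg2 = sqrt((-0.6)^2 + (2.3)^2) = 2.377
Total = 10.2484


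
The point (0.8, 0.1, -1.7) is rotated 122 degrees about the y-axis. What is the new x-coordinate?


Rotation about y-axis: x' = x*cos(theta) + z*sin(theta)
= 0.8 * -0.5299 + -1.7 * 0.848
= -1.8656


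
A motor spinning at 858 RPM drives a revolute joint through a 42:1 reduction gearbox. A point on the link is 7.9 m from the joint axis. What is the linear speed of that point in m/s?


omega_motor = 858 * 2*pi/60 = 89.8495 rad/s
omega_joint = omega_motor / 42 = 2.1393 rad/s
v = omega_joint * r = 2.1393 * 7.9
= 16.9003 m/s


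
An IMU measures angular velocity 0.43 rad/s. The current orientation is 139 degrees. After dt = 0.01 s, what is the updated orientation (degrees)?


delta_theta = w * dt = 0.43 * 0.01 = 0.0043 rad
= 0.2464 deg
theta_new = 139 + 0.2464 = 139.2464 deg


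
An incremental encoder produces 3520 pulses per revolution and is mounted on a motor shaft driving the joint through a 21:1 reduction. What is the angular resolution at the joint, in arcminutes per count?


counts per rev = 3520
effective counts at joint = 3520 * 21 = 73920
resolution = 360*60 / 73920
= 0.2922 arcmin/count


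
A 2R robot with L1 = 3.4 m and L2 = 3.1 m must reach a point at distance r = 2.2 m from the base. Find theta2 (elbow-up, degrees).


cos(theta2) = (r^2 - L1^2 - L2^2) / (2*L1*L2)
cos(theta2) = (4.84 - 11.56 - 9.61) / 21.08
cos(theta2) = -0.774668
theta2 = 140.7749 degrees


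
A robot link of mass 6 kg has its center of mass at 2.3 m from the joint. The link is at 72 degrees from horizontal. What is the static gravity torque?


tau = m*g*L*cos(angle)
= 6 * 9.81 * 2.3 * cos(72 deg)
= 6 * 9.81 * 2.3 * 0.309
= 41.8341 Nm


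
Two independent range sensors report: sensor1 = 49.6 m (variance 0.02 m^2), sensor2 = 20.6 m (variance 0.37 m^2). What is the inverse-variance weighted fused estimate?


w1 = (1/var1) / (1/var1 + 1/var2)
   = 50.0 / (50.0 + 2.7027) = 0.9487
w2 = 1 - w1 = 0.0513
fused = w1*s1 + w2*s2 = 47.0564 + 1.0564
= 48.1128 m


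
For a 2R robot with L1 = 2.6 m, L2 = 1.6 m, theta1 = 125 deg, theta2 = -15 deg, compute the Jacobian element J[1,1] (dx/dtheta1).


J[1,1] = -L1*sin(t1) - L2*sin(t1+t2)
= -2.6*sin(125) - 1.6*sin(110)
= -3.6333


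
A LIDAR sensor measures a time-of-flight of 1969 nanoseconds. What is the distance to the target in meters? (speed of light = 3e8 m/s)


tof = 1969 ns = 1.969e-06 s
dist = c * tof / 2
= 3e8 * 1.969e-06 / 2
= 295.35 m


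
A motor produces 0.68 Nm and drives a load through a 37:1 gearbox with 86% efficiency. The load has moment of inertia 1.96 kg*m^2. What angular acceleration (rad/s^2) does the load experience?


tau_out = tau_motor * N * eta
= 0.68 * 37 * 0.86 = 21.6376 Nm
alpha = tau_out / I = 21.6376 / 1.96
= 11.0396 rad/s^2


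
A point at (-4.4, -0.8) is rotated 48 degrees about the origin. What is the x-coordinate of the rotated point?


x' = x*cos(theta) - y*sin(theta)
cos(48 deg) = 0.6691, sin(48 deg) = 0.7431
x' = -4.4 * 0.6691 - -0.8 * 0.7431
= -2.9442 - -0.5945
= -2.3497


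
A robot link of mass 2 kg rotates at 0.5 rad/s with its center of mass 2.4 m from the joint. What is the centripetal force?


F = m * omega^2 * r
= 2 * 0.5^2 * 2.4
= 2 * 0.25 * 2.4
= 1.2 N


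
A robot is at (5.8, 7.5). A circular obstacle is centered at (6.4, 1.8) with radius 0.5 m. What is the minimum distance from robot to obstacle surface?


center_dist = sqrt((5.8-6.4)^2 + (7.5-1.8)^2)
= sqrt(0.36 + 32.49)
= 5.7315
min_dist = center_dist - radius = 5.7315 - 0.5 = 5.2315 m


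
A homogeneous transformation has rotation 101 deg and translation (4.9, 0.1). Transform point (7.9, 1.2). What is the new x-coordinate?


x' = cos(theta)*px - sin(theta)*py + tx
= -0.1908*7.9 - 0.9816*1.2 + 4.9
= 2.2147


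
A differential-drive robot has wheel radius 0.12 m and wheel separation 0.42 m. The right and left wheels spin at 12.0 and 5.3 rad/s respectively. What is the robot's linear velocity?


vR = r*wR = 0.12*12.0 = 1.44 m/s
vL = r*wL = 0.12*5.3 = 0.636 m/s
v = (vR+vL)/2 = 1.038 m/s
omega = (vR-vL)/L = 1.9143 rad/s
linear velocity = 1.038 m/s


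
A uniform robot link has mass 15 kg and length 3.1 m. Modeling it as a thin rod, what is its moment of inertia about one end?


I = (1/3) * m * L^2
= (1/3) * 15 * 3.1^2
= 0.333333 * 15 * 9.61
= 48.05 kg*m^2


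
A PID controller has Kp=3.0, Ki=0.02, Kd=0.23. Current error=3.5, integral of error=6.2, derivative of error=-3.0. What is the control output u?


u = Kp*e + Ki*int(e) + Kd*de/dt
= 3.0*3.5 + 0.02*6.2 + 0.23*(-3.0)
= 10.5 + 0.124 + -0.69
= 9.934


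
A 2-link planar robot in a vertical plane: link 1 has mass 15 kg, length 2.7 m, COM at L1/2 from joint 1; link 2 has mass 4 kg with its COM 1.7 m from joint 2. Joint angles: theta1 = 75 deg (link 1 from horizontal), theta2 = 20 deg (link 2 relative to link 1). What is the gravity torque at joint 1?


Horizontal distance from joint 1 to link-1 COM:
  x_c1 = (L1/2)*cos(t1) = 1.35 * 0.2588 = 0.3494 m
Horizontal distance from joint 1 to link-2 COM:
  x_c2 = L1*cos(t1) + Lc2*cos(t1+t2)
       = 2.7*0.2588 + 1.7*-0.0872 = 0.5506 m
tau1 = m1*g*x_c1 + m2*g*x_c2
     = 15*9.81*0.3494 + 4*9.81*0.5506
     = 51.4151 + 21.6074
     = 73.0224 Nm


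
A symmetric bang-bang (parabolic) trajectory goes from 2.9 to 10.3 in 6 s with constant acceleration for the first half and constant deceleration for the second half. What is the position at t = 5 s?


Symmetric rest-to-rest: each phase covers (pf-p0)/2 in time T/2. 0.5*a*(T/2)^2 = (pf-p0)/2 => a = 4*(pf-p0)/T^2
a = 4*(10.3-2.9)/6^2 = 0.8222
t = 5 is in the deceleration phase (t > T/2).
p = pf - 0.5*a*(T-t)^2 = 10.3 - 0.5*0.8222*1^2
= 9.8889


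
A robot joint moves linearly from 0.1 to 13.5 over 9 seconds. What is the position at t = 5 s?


s = t/T = 5/9 = 0.5556
p(t) = p0 + (pf-p0)*s
= 0.1 + (13.5 - 0.1) * 0.5556
= 7.5444


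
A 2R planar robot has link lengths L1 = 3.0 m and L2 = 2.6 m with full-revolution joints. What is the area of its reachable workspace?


r_max = L1 + L2 = 5.6 m
r_min = |L1 - L2| = 0.4 m
Area = pi*(r_max^2 - r_min^2)
= pi*(31.36 - 0.16)
= pi * 31.2
= 98.0177 m^2


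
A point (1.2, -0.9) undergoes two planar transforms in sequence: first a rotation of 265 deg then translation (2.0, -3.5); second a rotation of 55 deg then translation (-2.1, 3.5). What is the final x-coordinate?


After transform 1:
x1 = cos(265)*1.2 - sin(265)*-0.9 + 2.0 = 0.9988
y1 = sin(265)*1.2 + cos(265)*-0.9 + -3.5 = -4.617
After transform 2:
x2 = cos(55)*0.9988 - sin(55)*-4.617 + -2.1
= 2.2549


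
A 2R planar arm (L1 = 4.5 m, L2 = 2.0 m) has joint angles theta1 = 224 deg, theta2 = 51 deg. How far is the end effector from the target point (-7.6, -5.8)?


End effector via forward kinematics:
x = L1*cos(t1) + L2*cos(t1+t2) = -3.0627
y = L1*sin(t1) + L2*sin(t1+t2) = -5.1184
Distance to target:
d = sqrt((-7.6 - -3.0627)^2 + (-5.8 - -5.1184)^2)
= sqrt(20.5869 + 0.4646)
= 4.5882 m


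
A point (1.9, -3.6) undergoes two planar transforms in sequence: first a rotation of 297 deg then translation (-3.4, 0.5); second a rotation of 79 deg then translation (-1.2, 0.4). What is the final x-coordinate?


After transform 1:
x1 = cos(297)*1.9 - sin(297)*-3.6 + -3.4 = -5.745
y1 = sin(297)*1.9 + cos(297)*-3.6 + 0.5 = -2.8273
After transform 2:
x2 = cos(79)*-5.745 - sin(79)*-2.8273 + -1.2
= 0.4791


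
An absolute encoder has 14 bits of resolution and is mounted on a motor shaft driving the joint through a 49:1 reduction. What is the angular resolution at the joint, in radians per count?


counts = 2^14 = 16384
effective counts at joint = 16384 * 49 = 802816
resolution = 2*pi / 802816
= 7.8264e-06 rad/count


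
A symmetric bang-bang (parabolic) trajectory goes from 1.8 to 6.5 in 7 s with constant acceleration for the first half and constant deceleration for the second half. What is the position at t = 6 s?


Symmetric rest-to-rest: each phase covers (pf-p0)/2 in time T/2. 0.5*a*(T/2)^2 = (pf-p0)/2 => a = 4*(pf-p0)/T^2
a = 4*(6.5-1.8)/7^2 = 0.3837
t = 6 is in the deceleration phase (t > T/2).
p = pf - 0.5*a*(T-t)^2 = 6.5 - 0.5*0.3837*1^2
= 6.3082


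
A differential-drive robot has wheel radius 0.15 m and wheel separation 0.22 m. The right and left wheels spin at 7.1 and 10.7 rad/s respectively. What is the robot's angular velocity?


vR = r*wR = 0.15*7.1 = 1.065 m/s
vL = r*wL = 0.15*10.7 = 1.605 m/s
v = (vR+vL)/2 = 1.335 m/s
omega = (vR-vL)/L = -2.4545 rad/s
angular velocity = -2.4545 rad/s
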